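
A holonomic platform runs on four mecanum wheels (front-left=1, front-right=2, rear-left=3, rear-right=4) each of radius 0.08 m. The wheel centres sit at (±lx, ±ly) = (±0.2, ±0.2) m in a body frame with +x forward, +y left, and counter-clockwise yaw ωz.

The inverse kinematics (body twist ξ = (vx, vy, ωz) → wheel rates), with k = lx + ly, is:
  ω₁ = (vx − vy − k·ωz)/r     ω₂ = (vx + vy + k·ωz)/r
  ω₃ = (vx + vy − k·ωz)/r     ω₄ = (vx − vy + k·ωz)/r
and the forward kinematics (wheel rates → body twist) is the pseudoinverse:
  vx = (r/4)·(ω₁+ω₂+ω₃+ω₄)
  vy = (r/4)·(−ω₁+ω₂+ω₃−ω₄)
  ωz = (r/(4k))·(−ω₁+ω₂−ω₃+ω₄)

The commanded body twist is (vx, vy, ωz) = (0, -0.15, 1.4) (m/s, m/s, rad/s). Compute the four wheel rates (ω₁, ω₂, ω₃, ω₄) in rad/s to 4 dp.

(-5.1250, 5.1250, -8.8750, 8.8750)

k = lx + ly = 0.2 + 0.2 = 0.4000;  k·ωz = 0.4000·1.4 = 0.5600
ω₁ (FL) = (vx − vy − k·ωz)/r = -0.4100/0.08 = -5.1250
ω₂ (FR) = (vx + vy + k·ωz)/r = 0.4100/0.08 = 5.1250
ω₃ (RL) = (vx + vy − k·ωz)/r = -0.7100/0.08 = -8.8750
ω₄ (RR) = (vx − vy + k·ωz)/r = 0.7100/0.08 = 8.8750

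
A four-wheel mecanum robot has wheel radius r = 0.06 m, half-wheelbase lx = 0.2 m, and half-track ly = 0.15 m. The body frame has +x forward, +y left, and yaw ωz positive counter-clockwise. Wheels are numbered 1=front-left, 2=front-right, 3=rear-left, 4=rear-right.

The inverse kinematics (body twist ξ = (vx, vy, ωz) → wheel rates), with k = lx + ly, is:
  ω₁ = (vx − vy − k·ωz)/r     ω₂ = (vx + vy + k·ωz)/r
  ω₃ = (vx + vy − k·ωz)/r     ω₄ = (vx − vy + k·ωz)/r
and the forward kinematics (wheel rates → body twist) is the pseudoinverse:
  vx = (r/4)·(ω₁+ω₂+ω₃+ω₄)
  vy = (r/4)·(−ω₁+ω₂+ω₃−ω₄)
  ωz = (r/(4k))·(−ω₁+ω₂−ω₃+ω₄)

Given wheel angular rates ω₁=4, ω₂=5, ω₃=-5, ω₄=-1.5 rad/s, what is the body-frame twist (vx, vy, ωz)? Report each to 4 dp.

(0.0375, -0.0375, 0.1929)

k = lx + ly = 0.2 + 0.15 = 0.3500
ω₁+ω₂+ω₃+ω₄ = 2.5000  →  vx = (0.06/4)·2.5000 = 0.0375
−ω₁+ω₂+ω₃−ω₄ = -2.5000  →  vy = (0.06/4)·-2.5000 = -0.0375
−ω₁+ω₂−ω₃+ω₄ = 4.5000  →  ωz = (0.06/1.4000)·4.5000 = 0.1929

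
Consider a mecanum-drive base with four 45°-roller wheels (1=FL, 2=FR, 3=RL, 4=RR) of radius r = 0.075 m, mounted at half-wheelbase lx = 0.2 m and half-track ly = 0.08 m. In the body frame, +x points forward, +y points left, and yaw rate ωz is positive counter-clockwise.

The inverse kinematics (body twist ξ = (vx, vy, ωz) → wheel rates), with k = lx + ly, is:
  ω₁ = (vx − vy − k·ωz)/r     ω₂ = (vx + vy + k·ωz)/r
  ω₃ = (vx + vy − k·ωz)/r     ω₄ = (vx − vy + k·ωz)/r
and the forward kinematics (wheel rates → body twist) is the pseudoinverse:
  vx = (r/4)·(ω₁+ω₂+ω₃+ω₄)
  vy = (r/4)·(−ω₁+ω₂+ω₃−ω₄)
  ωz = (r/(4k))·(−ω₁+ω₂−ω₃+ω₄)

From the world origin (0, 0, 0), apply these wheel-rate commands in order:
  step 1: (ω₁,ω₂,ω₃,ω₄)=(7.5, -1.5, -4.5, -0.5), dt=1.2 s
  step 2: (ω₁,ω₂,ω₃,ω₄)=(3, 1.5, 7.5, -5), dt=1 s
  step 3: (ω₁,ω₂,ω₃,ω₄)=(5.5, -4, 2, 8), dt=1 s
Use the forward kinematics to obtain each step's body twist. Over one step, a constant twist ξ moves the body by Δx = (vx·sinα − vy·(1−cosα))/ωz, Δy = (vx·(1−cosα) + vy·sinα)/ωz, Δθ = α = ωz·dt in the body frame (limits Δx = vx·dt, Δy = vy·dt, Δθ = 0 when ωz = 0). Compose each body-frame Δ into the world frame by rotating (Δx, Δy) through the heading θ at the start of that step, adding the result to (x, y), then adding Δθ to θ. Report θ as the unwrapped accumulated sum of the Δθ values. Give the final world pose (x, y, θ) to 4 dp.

(-0.0661, -0.5046, -1.5737)

step 1: ξ=(vx,vy,ωz)=(0.0188, -0.2437, -0.3348), dt=1.2 → body Δ=(-0.0361, -0.2892, -0.4018) → world pose (-0.0361, -0.2892, -0.4018)
step 2: ξ=(vx,vy,ωz)=(0.1312, 0.2062, -0.9375), dt=1.0 → body Δ=(0.2027, 0.1202, -0.9375) → world pose (0.1974, -0.2578, -1.3393)
step 3: ξ=(vx,vy,ωz)=(0.2156, -0.2906, -0.2344), dt=1.0 → body Δ=(0.1798, -0.3131, -0.2344) → world pose (-0.0661, -0.5046, -1.5737)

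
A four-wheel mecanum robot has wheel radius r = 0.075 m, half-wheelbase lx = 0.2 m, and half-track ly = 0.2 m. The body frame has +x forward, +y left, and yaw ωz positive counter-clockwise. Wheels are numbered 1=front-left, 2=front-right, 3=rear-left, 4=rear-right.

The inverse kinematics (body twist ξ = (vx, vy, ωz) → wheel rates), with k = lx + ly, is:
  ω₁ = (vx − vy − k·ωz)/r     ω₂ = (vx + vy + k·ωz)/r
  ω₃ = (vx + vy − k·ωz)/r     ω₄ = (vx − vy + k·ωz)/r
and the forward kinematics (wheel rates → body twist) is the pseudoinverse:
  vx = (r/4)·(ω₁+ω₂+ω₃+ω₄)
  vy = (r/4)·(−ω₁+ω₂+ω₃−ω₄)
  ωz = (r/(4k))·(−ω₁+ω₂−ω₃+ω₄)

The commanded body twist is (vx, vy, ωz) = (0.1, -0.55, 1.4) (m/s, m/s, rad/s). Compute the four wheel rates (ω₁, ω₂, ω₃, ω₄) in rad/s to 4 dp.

k = lx + ly = 0.2 + 0.2 = 0.4000;  k·ωz = 0.4000·1.4 = 0.5600
ω₁ (FL) = (vx − vy − k·ωz)/r = 0.0900/0.075 = 1.2000
ω₂ (FR) = (vx + vy + k·ωz)/r = 0.1100/0.075 = 1.4667
ω₃ (RL) = (vx + vy − k·ωz)/r = -1.0100/0.075 = -13.4667
ω₄ (RR) = (vx − vy + k·ωz)/r = 1.2100/0.075 = 16.1333

(1.2000, 1.4667, -13.4667, 16.1333)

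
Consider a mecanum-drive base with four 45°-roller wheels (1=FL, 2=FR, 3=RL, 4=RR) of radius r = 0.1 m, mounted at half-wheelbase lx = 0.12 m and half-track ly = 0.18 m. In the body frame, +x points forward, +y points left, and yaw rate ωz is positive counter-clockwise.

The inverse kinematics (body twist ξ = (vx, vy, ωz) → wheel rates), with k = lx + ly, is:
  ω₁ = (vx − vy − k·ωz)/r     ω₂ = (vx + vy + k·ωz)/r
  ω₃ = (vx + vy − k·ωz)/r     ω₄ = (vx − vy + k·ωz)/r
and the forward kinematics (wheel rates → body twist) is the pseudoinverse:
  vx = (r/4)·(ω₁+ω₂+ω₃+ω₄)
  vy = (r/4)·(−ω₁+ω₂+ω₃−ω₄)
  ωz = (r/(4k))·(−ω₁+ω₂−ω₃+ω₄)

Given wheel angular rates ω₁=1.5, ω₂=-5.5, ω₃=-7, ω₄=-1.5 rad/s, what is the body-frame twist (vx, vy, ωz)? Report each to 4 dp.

(-0.3125, -0.3125, -0.1250)

k = lx + ly = 0.12 + 0.18 = 0.3000
ω₁+ω₂+ω₃+ω₄ = -12.5000  →  vx = (0.1/4)·-12.5000 = -0.3125
−ω₁+ω₂+ω₃−ω₄ = -12.5000  →  vy = (0.1/4)·-12.5000 = -0.3125
−ω₁+ω₂−ω₃+ω₄ = -1.5000  →  ωz = (0.1/1.2000)·-1.5000 = -0.1250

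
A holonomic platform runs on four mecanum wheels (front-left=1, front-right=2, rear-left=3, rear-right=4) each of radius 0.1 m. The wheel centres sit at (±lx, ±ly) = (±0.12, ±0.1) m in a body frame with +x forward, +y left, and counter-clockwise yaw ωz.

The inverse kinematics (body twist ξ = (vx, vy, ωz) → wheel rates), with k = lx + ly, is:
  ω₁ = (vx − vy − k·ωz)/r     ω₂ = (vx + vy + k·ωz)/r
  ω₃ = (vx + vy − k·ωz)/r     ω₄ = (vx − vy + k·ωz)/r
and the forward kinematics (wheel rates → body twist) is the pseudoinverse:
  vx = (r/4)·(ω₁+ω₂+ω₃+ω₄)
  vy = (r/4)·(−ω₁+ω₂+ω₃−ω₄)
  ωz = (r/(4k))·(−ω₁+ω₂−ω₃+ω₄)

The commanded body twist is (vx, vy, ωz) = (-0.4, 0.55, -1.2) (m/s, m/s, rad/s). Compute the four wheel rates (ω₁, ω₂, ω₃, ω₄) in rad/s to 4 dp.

k = lx + ly = 0.12 + 0.1 = 0.2200;  k·ωz = 0.2200·-1.2 = -0.2640
ω₁ (FL) = (vx − vy − k·ωz)/r = -0.6860/0.1 = -6.8600
ω₂ (FR) = (vx + vy + k·ωz)/r = -0.1140/0.1 = -1.1400
ω₃ (RL) = (vx + vy − k·ωz)/r = 0.4140/0.1 = 4.1400
ω₄ (RR) = (vx − vy + k·ωz)/r = -1.2140/0.1 = -12.1400

(-6.8600, -1.1400, 4.1400, -12.1400)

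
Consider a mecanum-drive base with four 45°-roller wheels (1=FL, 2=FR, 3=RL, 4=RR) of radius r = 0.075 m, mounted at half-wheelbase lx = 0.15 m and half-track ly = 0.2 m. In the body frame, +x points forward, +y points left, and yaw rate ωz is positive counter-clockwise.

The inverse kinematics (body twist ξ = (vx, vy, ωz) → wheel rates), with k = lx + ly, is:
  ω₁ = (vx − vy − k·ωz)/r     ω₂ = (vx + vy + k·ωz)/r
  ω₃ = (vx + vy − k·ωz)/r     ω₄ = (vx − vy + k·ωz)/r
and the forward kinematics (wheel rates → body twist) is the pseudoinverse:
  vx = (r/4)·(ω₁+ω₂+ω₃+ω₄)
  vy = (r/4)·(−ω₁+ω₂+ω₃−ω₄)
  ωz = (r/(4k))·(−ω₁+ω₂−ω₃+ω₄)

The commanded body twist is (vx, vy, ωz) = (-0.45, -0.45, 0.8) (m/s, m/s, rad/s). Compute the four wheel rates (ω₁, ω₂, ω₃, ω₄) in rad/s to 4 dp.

(-3.7333, -8.2667, -15.7333, 3.7333)

k = lx + ly = 0.15 + 0.2 = 0.3500;  k·ωz = 0.3500·0.8 = 0.2800
ω₁ (FL) = (vx − vy − k·ωz)/r = -0.2800/0.075 = -3.7333
ω₂ (FR) = (vx + vy + k·ωz)/r = -0.6200/0.075 = -8.2667
ω₃ (RL) = (vx + vy − k·ωz)/r = -1.1800/0.075 = -15.7333
ω₄ (RR) = (vx − vy + k·ωz)/r = 0.2800/0.075 = 3.7333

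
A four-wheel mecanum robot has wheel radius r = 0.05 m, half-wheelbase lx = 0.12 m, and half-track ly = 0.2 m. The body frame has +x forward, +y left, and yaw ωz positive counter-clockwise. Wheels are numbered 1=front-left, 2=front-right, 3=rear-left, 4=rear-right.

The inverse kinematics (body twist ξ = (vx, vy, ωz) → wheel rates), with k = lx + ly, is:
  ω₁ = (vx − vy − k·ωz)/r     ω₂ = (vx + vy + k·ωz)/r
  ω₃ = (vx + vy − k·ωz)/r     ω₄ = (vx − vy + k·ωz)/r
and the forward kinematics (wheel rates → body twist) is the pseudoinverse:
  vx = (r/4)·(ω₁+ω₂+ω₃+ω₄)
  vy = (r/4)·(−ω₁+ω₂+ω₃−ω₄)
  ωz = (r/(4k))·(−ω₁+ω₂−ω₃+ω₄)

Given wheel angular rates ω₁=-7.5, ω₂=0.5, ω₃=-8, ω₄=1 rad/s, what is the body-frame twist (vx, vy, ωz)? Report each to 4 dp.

k = lx + ly = 0.12 + 0.2 = 0.3200
ω₁+ω₂+ω₃+ω₄ = -14.0000  →  vx = (0.05/4)·-14.0000 = -0.1750
−ω₁+ω₂+ω₃−ω₄ = -1.0000  →  vy = (0.05/4)·-1.0000 = -0.0125
−ω₁+ω₂−ω₃+ω₄ = 17.0000  →  ωz = (0.05/1.2800)·17.0000 = 0.6641

(-0.1750, -0.0125, 0.6641)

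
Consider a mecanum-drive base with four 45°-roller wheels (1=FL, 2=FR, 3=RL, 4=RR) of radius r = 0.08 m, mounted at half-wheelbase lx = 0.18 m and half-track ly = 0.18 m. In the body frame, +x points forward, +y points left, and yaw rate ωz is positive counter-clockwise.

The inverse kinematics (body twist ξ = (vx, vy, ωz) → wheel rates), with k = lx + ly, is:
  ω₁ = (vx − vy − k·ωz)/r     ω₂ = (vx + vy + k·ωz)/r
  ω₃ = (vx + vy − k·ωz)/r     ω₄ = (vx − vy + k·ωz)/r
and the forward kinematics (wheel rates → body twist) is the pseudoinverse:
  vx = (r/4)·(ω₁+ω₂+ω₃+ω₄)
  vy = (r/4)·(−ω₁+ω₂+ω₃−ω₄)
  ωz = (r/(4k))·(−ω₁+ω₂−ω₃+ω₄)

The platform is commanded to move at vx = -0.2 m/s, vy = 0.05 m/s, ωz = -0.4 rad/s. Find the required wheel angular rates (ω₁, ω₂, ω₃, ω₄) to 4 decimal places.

(-1.3250, -3.6750, -0.0750, -4.9250)

k = lx + ly = 0.18 + 0.18 = 0.3600;  k·ωz = 0.3600·-0.4 = -0.1440
ω₁ (FL) = (vx − vy − k·ωz)/r = -0.1060/0.08 = -1.3250
ω₂ (FR) = (vx + vy + k·ωz)/r = -0.2940/0.08 = -3.6750
ω₃ (RL) = (vx + vy − k·ωz)/r = -0.0060/0.08 = -0.0750
ω₄ (RR) = (vx − vy + k·ωz)/r = -0.3940/0.08 = -4.9250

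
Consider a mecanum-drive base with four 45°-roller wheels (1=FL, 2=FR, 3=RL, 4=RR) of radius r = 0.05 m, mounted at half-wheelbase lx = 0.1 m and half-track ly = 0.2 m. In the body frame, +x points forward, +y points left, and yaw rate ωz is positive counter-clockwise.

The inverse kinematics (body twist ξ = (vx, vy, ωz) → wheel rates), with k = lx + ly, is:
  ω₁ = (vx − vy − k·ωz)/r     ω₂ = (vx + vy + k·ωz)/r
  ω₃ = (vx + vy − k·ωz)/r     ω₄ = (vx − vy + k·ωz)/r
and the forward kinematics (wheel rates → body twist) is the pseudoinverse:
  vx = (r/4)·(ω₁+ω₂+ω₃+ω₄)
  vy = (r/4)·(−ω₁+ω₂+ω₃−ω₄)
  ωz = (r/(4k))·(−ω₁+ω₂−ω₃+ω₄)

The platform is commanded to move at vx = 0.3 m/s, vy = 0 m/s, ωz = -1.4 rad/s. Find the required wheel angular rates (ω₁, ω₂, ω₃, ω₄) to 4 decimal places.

k = lx + ly = 0.1 + 0.2 = 0.3000;  k·ωz = 0.3000·-1.4 = -0.4200
ω₁ (FL) = (vx − vy − k·ωz)/r = 0.7200/0.05 = 14.4000
ω₂ (FR) = (vx + vy + k·ωz)/r = -0.1200/0.05 = -2.4000
ω₃ (RL) = (vx + vy − k·ωz)/r = 0.7200/0.05 = 14.4000
ω₄ (RR) = (vx − vy + k·ωz)/r = -0.1200/0.05 = -2.4000

(14.4000, -2.4000, 14.4000, -2.4000)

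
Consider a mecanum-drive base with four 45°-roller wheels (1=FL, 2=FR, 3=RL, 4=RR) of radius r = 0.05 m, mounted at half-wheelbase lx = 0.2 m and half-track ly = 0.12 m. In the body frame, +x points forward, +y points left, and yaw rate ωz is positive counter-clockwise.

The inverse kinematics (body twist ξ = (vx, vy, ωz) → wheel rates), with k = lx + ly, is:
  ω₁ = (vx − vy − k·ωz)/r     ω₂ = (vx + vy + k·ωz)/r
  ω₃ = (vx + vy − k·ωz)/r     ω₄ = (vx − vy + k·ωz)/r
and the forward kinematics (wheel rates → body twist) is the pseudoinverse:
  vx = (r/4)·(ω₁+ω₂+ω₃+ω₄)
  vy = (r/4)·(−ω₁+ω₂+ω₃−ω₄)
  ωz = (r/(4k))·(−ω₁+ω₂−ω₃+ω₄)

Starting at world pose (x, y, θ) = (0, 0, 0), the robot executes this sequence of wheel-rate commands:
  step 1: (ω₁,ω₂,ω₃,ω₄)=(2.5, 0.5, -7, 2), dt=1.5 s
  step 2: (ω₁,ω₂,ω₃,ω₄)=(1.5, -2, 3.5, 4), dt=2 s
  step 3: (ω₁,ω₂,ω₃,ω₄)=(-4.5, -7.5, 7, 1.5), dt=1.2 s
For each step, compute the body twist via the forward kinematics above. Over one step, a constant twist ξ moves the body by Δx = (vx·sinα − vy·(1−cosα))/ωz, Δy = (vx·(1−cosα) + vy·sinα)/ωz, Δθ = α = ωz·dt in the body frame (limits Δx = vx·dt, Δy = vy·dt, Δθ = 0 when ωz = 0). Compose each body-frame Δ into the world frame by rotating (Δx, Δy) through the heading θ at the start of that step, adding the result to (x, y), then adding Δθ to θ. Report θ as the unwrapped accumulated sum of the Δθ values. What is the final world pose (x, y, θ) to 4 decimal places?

(0.1500, -0.2147, -0.2227)

step 1: ξ=(vx,vy,ωz)=(-0.0250, -0.1375, 0.2734), dt=1.5 → body Δ=(0.0053, -0.2081, 0.4102) → world pose (0.0053, -0.2081, 0.4102)
step 2: ξ=(vx,vy,ωz)=(0.0875, -0.0500, -0.1172), dt=2.0 → body Δ=(0.1617, -0.1195, -0.2344) → world pose (0.2012, -0.2532, 0.1758)
step 3: ξ=(vx,vy,ωz)=(-0.0437, 0.0313, -0.3320), dt=1.2 → body Δ=(-0.0437, 0.0468, -0.3984) → world pose (0.1500, -0.2147, -0.2227)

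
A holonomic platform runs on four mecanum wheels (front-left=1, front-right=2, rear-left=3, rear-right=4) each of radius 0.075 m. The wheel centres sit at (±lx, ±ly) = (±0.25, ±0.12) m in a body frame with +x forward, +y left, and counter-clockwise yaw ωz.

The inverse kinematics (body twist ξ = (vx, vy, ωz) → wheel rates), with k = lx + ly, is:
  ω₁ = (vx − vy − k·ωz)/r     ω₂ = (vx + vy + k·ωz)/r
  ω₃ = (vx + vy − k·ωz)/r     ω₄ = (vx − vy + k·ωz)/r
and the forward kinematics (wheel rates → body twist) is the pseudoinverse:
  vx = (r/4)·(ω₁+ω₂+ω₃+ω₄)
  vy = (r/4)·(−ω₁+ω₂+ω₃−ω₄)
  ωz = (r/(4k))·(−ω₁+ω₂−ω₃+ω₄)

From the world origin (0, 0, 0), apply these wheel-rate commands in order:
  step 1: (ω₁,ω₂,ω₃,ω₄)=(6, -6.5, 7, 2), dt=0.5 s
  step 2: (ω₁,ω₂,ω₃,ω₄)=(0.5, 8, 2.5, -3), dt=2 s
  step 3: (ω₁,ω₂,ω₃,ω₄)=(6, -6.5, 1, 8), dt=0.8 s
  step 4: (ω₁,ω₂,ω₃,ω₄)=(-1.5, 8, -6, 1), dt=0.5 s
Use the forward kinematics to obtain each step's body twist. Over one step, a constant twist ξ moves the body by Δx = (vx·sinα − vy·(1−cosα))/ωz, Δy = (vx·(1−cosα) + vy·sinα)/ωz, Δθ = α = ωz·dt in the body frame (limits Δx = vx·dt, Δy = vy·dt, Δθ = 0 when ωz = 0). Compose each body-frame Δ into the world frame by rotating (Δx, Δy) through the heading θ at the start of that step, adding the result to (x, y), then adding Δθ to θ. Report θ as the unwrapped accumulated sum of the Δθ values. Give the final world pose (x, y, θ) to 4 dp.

(0.5453, -0.0263, -0.0456)

step 1: ξ=(vx,vy,ωz)=(0.1594, -0.1406, -0.8868), dt=0.5 → body Δ=(0.0618, -0.0854, -0.4434) → world pose (0.0618, -0.0854, -0.4434)
step 2: ξ=(vx,vy,ωz)=(0.1500, 0.2437, 0.1014), dt=2.0 → body Δ=(0.2487, 0.5145, 0.2027) → world pose (0.5071, 0.2726, -0.2407)
step 3: ξ=(vx,vy,ωz)=(0.1594, -0.3656, -0.2787), dt=0.8 → body Δ=(0.0940, -0.3042, -0.2230) → world pose (0.5259, -0.0453, -0.4637)
step 4: ξ=(vx,vy,ωz)=(0.0281, 0.0469, 0.8361), dt=0.5 → body Δ=(0.0088, 0.0257, 0.4181) → world pose (0.5453, -0.0263, -0.0456)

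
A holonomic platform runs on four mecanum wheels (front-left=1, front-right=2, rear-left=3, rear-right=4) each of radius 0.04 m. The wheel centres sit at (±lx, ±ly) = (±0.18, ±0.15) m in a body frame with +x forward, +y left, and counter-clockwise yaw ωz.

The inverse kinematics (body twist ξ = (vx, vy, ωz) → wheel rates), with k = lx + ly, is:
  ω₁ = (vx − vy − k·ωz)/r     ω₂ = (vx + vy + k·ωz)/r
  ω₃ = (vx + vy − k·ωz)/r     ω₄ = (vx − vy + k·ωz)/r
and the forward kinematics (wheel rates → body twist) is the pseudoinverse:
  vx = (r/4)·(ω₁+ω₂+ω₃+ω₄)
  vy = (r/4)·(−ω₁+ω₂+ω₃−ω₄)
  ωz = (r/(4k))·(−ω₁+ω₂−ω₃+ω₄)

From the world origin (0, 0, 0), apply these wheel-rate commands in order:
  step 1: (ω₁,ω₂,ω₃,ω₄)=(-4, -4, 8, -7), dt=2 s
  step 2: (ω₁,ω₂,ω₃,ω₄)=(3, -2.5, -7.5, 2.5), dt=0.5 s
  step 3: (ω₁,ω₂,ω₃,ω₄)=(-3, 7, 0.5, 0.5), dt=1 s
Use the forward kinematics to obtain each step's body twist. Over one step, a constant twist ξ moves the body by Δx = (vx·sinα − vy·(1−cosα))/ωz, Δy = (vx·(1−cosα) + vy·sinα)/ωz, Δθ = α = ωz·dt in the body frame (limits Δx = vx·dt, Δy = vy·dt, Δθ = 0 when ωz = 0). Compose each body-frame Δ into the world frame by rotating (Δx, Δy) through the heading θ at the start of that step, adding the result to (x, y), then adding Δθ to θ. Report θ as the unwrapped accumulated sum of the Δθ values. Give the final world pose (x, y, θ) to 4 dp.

(0.0336, 0.3325, -0.5379)

step 1: ξ=(vx,vy,ωz)=(-0.0700, 0.1500, -0.4545), dt=2.0 → body Δ=(0.0057, 0.3197, -0.9091) → world pose (0.0057, 0.3197, -0.9091)
step 2: ξ=(vx,vy,ωz)=(-0.0450, -0.1550, 0.1364), dt=0.5 → body Δ=(-0.0198, -0.0782, 0.0682) → world pose (-0.0682, 0.2873, -0.8409)
step 3: ξ=(vx,vy,ωz)=(0.0500, 0.1000, 0.3030), dt=1.0 → body Δ=(0.0342, 0.1060, 0.3030) → world pose (0.0336, 0.3325, -0.5379)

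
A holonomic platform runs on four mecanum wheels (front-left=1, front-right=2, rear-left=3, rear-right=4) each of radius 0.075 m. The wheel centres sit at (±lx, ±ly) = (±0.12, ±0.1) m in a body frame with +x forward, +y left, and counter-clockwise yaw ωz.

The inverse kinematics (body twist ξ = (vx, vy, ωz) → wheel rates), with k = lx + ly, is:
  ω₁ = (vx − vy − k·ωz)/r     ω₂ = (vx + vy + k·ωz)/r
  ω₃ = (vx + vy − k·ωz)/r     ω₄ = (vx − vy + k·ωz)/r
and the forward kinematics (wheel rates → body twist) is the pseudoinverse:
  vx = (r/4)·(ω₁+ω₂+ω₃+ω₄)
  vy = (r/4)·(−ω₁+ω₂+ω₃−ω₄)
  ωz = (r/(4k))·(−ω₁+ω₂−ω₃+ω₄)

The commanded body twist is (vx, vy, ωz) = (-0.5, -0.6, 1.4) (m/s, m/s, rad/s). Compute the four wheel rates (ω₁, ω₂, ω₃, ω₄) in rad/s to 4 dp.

k = lx + ly = 0.12 + 0.1 = 0.2200;  k·ωz = 0.2200·1.4 = 0.3080
ω₁ (FL) = (vx − vy − k·ωz)/r = -0.2080/0.075 = -2.7733
ω₂ (FR) = (vx + vy + k·ωz)/r = -0.7920/0.075 = -10.5600
ω₃ (RL) = (vx + vy − k·ωz)/r = -1.4080/0.075 = -18.7733
ω₄ (RR) = (vx − vy + k·ωz)/r = 0.4080/0.075 = 5.4400

(-2.7733, -10.5600, -18.7733, 5.4400)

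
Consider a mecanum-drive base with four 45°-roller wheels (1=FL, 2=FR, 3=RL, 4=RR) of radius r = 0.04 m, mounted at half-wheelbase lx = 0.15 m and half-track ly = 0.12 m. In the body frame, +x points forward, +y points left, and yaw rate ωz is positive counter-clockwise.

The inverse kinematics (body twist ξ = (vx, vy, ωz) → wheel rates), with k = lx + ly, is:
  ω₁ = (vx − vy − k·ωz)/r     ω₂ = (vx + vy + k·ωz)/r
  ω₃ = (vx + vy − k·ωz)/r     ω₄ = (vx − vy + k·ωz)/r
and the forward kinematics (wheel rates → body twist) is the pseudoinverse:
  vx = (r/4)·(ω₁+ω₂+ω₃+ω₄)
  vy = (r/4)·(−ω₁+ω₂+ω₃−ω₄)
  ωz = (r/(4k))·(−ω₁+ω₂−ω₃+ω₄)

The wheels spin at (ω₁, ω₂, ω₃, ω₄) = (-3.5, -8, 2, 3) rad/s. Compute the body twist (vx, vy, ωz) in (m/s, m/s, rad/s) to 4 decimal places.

k = lx + ly = 0.15 + 0.12 = 0.2700
ω₁+ω₂+ω₃+ω₄ = -6.5000  →  vx = (0.04/4)·-6.5000 = -0.0650
−ω₁+ω₂+ω₃−ω₄ = -5.5000  →  vy = (0.04/4)·-5.5000 = -0.0550
−ω₁+ω₂−ω₃+ω₄ = -3.5000  →  ωz = (0.04/1.0800)·-3.5000 = -0.1296

(-0.0650, -0.0550, -0.1296)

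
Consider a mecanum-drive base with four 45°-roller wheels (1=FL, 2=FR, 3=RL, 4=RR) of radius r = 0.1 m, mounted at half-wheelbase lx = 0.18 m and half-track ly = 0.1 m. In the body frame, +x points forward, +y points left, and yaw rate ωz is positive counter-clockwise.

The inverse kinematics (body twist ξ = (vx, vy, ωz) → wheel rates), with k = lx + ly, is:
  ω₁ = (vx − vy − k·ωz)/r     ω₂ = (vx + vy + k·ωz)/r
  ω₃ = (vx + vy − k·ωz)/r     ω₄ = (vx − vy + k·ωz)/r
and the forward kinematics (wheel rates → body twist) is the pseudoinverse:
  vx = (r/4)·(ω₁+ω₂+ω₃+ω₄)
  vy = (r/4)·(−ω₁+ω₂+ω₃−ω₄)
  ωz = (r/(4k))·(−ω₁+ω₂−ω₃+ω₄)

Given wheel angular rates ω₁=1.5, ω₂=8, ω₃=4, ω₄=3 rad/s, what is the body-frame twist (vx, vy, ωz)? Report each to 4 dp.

(0.4125, 0.1875, 0.4911)

k = lx + ly = 0.18 + 0.1 = 0.2800
ω₁+ω₂+ω₃+ω₄ = 16.5000  →  vx = (0.1/4)·16.5000 = 0.4125
−ω₁+ω₂+ω₃−ω₄ = 7.5000  →  vy = (0.1/4)·7.5000 = 0.1875
−ω₁+ω₂−ω₃+ω₄ = 5.5000  →  ωz = (0.1/1.1200)·5.5000 = 0.4911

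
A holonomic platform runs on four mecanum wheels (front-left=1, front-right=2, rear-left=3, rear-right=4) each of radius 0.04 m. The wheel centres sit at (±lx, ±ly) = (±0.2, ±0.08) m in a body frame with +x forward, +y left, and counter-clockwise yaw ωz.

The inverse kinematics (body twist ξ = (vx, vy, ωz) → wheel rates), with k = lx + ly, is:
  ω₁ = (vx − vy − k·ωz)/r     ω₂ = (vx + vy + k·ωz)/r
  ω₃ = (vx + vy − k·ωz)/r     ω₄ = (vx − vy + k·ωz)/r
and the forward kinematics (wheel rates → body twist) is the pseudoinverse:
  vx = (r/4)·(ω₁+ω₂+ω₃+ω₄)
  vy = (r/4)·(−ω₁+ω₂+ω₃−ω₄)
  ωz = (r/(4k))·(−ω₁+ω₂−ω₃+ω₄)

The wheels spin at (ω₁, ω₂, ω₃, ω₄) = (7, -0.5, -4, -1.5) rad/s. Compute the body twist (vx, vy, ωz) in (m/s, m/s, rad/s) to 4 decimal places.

k = lx + ly = 0.2 + 0.08 = 0.2800
ω₁+ω₂+ω₃+ω₄ = 1.0000  →  vx = (0.04/4)·1.0000 = 0.0100
−ω₁+ω₂+ω₃−ω₄ = -10.0000  →  vy = (0.04/4)·-10.0000 = -0.1000
−ω₁+ω₂−ω₃+ω₄ = -5.0000  →  ωz = (0.04/1.1200)·-5.0000 = -0.1786

(0.0100, -0.1000, -0.1786)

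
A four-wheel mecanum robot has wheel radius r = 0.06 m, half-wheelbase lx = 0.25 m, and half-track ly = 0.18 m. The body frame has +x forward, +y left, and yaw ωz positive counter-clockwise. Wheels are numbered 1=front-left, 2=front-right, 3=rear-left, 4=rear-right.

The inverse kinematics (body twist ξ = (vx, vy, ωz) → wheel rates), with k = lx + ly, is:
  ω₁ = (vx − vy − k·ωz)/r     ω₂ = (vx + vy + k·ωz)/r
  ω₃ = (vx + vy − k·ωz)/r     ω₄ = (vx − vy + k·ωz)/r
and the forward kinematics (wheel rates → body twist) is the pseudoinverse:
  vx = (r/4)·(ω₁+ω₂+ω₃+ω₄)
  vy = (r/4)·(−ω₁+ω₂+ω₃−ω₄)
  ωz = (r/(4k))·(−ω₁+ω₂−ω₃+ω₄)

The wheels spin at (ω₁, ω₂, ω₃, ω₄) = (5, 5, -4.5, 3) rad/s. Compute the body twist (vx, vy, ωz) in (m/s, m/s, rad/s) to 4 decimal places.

(0.1275, -0.1125, 0.2616)

k = lx + ly = 0.25 + 0.18 = 0.4300
ω₁+ω₂+ω₃+ω₄ = 8.5000  →  vx = (0.06/4)·8.5000 = 0.1275
−ω₁+ω₂+ω₃−ω₄ = -7.5000  →  vy = (0.06/4)·-7.5000 = -0.1125
−ω₁+ω₂−ω₃+ω₄ = 7.5000  →  ωz = (0.06/1.7200)·7.5000 = 0.2616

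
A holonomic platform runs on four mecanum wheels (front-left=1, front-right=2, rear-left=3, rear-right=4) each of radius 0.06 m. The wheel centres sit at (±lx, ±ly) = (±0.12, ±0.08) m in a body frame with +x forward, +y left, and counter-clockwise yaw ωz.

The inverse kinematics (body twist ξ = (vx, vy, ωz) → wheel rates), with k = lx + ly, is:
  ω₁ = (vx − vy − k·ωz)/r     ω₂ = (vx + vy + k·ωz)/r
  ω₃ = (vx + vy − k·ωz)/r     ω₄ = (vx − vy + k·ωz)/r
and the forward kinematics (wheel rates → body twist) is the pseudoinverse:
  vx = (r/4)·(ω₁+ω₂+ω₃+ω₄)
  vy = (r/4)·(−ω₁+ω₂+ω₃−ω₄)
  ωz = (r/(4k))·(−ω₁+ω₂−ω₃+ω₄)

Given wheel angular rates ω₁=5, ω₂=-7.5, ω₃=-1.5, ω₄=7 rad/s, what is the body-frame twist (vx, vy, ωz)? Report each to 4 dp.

(0.0450, -0.3150, -0.3000)

k = lx + ly = 0.12 + 0.08 = 0.2000
ω₁+ω₂+ω₃+ω₄ = 3.0000  →  vx = (0.06/4)·3.0000 = 0.0450
−ω₁+ω₂+ω₃−ω₄ = -21.0000  →  vy = (0.06/4)·-21.0000 = -0.3150
−ω₁+ω₂−ω₃+ω₄ = -4.0000  →  ωz = (0.06/0.8000)·-4.0000 = -0.3000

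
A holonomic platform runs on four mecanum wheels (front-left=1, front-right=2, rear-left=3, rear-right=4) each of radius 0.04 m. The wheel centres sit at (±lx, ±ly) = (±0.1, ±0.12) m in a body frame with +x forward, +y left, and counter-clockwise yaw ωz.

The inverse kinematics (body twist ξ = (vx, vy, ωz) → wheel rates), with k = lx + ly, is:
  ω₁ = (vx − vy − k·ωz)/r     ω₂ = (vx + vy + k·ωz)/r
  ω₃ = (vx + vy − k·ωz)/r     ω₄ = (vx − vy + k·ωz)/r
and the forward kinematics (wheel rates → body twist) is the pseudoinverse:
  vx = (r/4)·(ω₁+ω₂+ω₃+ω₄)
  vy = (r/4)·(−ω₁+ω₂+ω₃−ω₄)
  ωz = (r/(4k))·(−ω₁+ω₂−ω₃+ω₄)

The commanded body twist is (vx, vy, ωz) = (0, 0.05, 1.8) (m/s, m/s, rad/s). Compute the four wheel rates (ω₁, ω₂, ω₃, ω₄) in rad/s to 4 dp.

k = lx + ly = 0.1 + 0.12 = 0.2200;  k·ωz = 0.2200·1.8 = 0.3960
ω₁ (FL) = (vx − vy − k·ωz)/r = -0.4460/0.04 = -11.1500
ω₂ (FR) = (vx + vy + k·ωz)/r = 0.4460/0.04 = 11.1500
ω₃ (RL) = (vx + vy − k·ωz)/r = -0.3460/0.04 = -8.6500
ω₄ (RR) = (vx − vy + k·ωz)/r = 0.3460/0.04 = 8.6500

(-11.1500, 11.1500, -8.6500, 8.6500)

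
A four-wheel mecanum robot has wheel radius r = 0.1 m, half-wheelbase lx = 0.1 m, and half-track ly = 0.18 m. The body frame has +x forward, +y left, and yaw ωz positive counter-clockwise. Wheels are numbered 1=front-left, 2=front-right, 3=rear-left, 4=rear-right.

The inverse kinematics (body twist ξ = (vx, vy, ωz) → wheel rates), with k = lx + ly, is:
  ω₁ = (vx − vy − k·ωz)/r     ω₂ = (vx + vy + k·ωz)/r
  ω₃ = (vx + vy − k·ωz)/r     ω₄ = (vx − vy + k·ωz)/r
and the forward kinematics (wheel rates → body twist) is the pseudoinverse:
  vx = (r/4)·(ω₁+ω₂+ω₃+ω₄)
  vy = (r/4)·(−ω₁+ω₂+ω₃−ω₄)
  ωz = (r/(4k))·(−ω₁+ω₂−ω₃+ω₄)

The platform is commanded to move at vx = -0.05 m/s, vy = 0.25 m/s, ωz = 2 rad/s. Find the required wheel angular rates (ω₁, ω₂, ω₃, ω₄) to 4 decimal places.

(-8.6000, 7.6000, -3.6000, 2.6000)

k = lx + ly = 0.1 + 0.18 = 0.2800;  k·ωz = 0.2800·2 = 0.5600
ω₁ (FL) = (vx − vy − k·ωz)/r = -0.8600/0.1 = -8.6000
ω₂ (FR) = (vx + vy + k·ωz)/r = 0.7600/0.1 = 7.6000
ω₃ (RL) = (vx + vy − k·ωz)/r = -0.3600/0.1 = -3.6000
ω₄ (RR) = (vx − vy + k·ωz)/r = 0.2600/0.1 = 2.6000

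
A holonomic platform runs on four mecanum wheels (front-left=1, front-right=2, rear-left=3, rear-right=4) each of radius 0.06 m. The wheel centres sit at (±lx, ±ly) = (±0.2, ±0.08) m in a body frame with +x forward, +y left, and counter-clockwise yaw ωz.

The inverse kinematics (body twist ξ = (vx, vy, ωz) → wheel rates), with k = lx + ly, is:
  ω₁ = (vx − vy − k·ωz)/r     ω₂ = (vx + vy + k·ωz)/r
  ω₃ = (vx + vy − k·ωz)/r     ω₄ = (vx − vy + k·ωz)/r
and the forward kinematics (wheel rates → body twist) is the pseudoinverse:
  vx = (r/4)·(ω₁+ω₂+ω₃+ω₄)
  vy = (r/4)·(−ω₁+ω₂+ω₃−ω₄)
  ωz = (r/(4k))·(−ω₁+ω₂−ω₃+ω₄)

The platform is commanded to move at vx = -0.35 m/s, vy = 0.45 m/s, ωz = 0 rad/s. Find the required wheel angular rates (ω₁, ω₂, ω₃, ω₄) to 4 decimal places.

k = lx + ly = 0.2 + 0.08 = 0.2800;  k·ωz = 0.2800·0 = 0.0000
ω₁ (FL) = (vx − vy − k·ωz)/r = -0.8000/0.06 = -13.3333
ω₂ (FR) = (vx + vy + k·ωz)/r = 0.1000/0.06 = 1.6667
ω₃ (RL) = (vx + vy − k·ωz)/r = 0.1000/0.06 = 1.6667
ω₄ (RR) = (vx − vy + k·ωz)/r = -0.8000/0.06 = -13.3333

(-13.3333, 1.6667, 1.6667, -13.3333)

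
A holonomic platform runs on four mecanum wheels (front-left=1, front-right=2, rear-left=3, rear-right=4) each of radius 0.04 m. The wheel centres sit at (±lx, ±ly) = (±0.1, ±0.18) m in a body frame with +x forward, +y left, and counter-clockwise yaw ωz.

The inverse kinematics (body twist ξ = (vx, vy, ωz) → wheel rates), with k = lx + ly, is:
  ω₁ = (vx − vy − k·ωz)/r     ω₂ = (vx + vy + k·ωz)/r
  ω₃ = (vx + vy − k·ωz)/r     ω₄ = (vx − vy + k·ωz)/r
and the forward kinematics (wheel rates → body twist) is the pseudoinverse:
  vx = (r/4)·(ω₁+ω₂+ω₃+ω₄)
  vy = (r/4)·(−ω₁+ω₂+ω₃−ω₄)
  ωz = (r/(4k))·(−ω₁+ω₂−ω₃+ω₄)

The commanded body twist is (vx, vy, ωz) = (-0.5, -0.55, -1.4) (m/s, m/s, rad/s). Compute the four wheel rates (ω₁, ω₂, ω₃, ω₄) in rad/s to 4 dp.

k = lx + ly = 0.1 + 0.18 = 0.2800;  k·ωz = 0.2800·-1.4 = -0.3920
ω₁ (FL) = (vx − vy − k·ωz)/r = 0.4420/0.04 = 11.0500
ω₂ (FR) = (vx + vy + k·ωz)/r = -1.4420/0.04 = -36.0500
ω₃ (RL) = (vx + vy − k·ωz)/r = -0.6580/0.04 = -16.4500
ω₄ (RR) = (vx − vy + k·ωz)/r = -0.3420/0.04 = -8.5500

(11.0500, -36.0500, -16.4500, -8.5500)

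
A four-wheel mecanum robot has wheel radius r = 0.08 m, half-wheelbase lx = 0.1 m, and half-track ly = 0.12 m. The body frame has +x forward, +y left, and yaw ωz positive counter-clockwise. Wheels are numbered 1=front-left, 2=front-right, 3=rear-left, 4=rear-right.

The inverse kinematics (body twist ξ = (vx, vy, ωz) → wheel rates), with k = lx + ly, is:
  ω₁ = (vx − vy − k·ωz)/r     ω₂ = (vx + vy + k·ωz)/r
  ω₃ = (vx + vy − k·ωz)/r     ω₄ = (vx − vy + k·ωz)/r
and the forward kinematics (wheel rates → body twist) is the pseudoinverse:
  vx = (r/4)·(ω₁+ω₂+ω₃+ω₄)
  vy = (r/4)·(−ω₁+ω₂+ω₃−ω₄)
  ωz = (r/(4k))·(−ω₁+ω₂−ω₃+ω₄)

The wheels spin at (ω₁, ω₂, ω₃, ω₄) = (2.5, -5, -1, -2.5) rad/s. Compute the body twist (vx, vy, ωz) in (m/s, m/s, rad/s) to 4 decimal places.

k = lx + ly = 0.1 + 0.12 = 0.2200
ω₁+ω₂+ω₃+ω₄ = -6.0000  →  vx = (0.08/4)·-6.0000 = -0.1200
−ω₁+ω₂+ω₃−ω₄ = -6.0000  →  vy = (0.08/4)·-6.0000 = -0.1200
−ω₁+ω₂−ω₃+ω₄ = -9.0000  →  ωz = (0.08/0.8800)·-9.0000 = -0.8182

(-0.1200, -0.1200, -0.8182)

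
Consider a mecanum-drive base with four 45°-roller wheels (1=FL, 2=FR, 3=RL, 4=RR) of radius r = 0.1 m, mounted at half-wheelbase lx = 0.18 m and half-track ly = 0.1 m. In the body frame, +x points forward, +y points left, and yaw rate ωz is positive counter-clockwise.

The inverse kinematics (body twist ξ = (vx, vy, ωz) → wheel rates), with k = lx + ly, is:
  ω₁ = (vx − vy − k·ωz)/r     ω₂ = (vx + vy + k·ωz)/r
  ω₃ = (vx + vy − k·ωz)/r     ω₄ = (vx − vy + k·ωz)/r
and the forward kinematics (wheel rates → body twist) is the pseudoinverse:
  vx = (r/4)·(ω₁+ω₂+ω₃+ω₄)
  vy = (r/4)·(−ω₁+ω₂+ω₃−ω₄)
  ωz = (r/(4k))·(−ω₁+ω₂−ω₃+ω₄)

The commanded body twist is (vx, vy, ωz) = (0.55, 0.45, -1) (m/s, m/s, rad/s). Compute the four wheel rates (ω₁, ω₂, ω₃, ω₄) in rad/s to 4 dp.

(3.8000, 7.2000, 12.8000, -1.8000)

k = lx + ly = 0.18 + 0.1 = 0.2800;  k·ωz = 0.2800·-1 = -0.2800
ω₁ (FL) = (vx − vy − k·ωz)/r = 0.3800/0.1 = 3.8000
ω₂ (FR) = (vx + vy + k·ωz)/r = 0.7200/0.1 = 7.2000
ω₃ (RL) = (vx + vy − k·ωz)/r = 1.2800/0.1 = 12.8000
ω₄ (RR) = (vx − vy + k·ωz)/r = -0.1800/0.1 = -1.8000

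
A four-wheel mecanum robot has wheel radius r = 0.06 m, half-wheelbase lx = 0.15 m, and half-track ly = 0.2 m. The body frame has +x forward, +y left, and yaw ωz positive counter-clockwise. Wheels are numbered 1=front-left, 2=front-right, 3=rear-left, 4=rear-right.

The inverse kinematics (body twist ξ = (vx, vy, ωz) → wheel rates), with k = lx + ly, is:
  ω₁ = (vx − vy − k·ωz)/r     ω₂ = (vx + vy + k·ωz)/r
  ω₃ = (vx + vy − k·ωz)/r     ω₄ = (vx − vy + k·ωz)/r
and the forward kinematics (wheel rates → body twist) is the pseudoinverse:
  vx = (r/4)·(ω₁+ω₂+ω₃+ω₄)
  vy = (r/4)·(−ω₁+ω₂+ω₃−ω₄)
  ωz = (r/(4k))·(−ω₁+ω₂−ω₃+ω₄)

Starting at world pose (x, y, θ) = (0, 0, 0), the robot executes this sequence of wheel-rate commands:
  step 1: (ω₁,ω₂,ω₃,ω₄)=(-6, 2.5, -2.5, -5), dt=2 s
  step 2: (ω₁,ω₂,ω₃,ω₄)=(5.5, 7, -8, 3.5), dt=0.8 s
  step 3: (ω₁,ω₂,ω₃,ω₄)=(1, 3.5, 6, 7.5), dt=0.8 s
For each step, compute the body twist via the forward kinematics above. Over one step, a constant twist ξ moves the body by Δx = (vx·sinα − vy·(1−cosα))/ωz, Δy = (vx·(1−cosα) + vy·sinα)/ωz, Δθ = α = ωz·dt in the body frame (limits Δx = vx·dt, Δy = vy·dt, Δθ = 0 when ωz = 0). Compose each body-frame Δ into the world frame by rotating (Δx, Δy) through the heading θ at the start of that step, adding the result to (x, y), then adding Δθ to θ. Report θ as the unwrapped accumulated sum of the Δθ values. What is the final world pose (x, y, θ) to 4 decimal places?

(-0.1471, 0.3996, 1.0971)

step 1: ξ=(vx,vy,ωz)=(-0.1650, 0.1650, 0.2571), dt=2.0 → body Δ=(-0.3986, 0.2326, 0.5143) → world pose (-0.3986, 0.2326, 0.5143)
step 2: ξ=(vx,vy,ωz)=(0.1200, -0.1500, 0.5571), dt=0.8 → body Δ=(0.1192, -0.0950, 0.4457) → world pose (-0.2482, 0.2085, 0.9600)
step 3: ξ=(vx,vy,ωz)=(0.2700, 0.0150, 0.1714), dt=0.8 → body Δ=(0.2145, 0.0268, 0.1371) → world pose (-0.1471, 0.3996, 1.0971)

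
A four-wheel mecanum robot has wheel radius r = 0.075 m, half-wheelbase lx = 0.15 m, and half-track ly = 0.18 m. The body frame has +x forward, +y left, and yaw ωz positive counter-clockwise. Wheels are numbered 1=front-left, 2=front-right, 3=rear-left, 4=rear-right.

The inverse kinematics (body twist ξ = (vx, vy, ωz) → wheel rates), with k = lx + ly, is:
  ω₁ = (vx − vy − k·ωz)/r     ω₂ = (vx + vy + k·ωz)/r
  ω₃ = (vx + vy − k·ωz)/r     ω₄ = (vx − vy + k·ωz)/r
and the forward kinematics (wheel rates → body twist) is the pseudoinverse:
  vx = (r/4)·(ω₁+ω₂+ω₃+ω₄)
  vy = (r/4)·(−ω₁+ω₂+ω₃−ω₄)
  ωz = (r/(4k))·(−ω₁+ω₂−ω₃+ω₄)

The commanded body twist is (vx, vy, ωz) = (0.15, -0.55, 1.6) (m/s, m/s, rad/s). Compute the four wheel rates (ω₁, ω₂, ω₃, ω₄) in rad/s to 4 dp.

(2.2933, 1.7067, -12.3733, 16.3733)

k = lx + ly = 0.15 + 0.18 = 0.3300;  k·ωz = 0.3300·1.6 = 0.5280
ω₁ (FL) = (vx − vy − k·ωz)/r = 0.1720/0.075 = 2.2933
ω₂ (FR) = (vx + vy + k·ωz)/r = 0.1280/0.075 = 1.7067
ω₃ (RL) = (vx + vy − k·ωz)/r = -0.9280/0.075 = -12.3733
ω₄ (RR) = (vx − vy + k·ωz)/r = 1.2280/0.075 = 16.3733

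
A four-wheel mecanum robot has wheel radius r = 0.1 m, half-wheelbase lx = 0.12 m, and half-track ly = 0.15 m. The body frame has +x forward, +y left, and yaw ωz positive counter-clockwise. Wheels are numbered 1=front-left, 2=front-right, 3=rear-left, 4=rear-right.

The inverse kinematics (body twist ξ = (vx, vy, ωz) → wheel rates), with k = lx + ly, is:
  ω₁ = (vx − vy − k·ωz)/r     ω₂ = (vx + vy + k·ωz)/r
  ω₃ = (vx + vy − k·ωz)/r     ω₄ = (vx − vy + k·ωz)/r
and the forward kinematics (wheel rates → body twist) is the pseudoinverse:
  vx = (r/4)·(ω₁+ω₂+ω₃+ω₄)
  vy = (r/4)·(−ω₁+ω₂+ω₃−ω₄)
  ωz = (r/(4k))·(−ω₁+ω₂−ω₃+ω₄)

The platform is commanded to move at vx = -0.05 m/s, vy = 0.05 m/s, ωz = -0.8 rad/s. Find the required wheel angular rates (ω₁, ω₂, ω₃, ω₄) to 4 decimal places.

(1.1600, -2.1600, 2.1600, -3.1600)

k = lx + ly = 0.12 + 0.15 = 0.2700;  k·ωz = 0.2700·-0.8 = -0.2160
ω₁ (FL) = (vx − vy − k·ωz)/r = 0.1160/0.1 = 1.1600
ω₂ (FR) = (vx + vy + k·ωz)/r = -0.2160/0.1 = -2.1600
ω₃ (RL) = (vx + vy − k·ωz)/r = 0.2160/0.1 = 2.1600
ω₄ (RR) = (vx − vy + k·ωz)/r = -0.3160/0.1 = -3.1600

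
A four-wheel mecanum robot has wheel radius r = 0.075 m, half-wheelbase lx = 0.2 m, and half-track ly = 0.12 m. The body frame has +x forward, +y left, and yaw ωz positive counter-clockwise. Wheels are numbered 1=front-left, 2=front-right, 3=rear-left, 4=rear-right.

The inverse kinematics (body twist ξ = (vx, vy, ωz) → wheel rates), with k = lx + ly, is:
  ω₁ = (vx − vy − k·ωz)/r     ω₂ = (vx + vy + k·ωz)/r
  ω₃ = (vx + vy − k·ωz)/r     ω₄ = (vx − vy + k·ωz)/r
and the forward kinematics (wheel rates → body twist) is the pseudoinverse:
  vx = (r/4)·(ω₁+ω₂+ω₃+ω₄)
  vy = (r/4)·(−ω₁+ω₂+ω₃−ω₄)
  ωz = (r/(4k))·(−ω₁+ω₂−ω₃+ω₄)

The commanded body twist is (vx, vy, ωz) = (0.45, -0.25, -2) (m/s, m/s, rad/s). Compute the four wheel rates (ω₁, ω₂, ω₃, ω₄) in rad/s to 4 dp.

(17.8667, -5.8667, 11.2000, 0.8000)

k = lx + ly = 0.2 + 0.12 = 0.3200;  k·ωz = 0.3200·-2 = -0.6400
ω₁ (FL) = (vx − vy − k·ωz)/r = 1.3400/0.075 = 17.8667
ω₂ (FR) = (vx + vy + k·ωz)/r = -0.4400/0.075 = -5.8667
ω₃ (RL) = (vx + vy − k·ωz)/r = 0.8400/0.075 = 11.2000
ω₄ (RR) = (vx − vy + k·ωz)/r = 0.0600/0.075 = 0.8000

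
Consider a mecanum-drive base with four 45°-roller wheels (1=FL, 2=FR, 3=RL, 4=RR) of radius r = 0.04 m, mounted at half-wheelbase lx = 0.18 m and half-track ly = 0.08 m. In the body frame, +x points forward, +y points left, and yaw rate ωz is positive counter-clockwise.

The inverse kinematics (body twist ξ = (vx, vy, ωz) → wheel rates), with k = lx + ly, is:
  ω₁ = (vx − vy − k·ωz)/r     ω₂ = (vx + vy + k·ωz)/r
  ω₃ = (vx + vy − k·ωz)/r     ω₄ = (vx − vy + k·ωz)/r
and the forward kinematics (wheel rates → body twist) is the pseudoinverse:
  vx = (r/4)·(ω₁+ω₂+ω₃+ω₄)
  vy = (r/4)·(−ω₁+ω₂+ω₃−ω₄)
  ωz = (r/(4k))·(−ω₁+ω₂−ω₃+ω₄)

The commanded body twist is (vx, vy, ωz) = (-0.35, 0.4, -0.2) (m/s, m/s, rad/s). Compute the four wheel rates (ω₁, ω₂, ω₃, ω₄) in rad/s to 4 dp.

(-17.4500, -0.0500, 2.5500, -20.0500)

k = lx + ly = 0.18 + 0.08 = 0.2600;  k·ωz = 0.2600·-0.2 = -0.0520
ω₁ (FL) = (vx − vy − k·ωz)/r = -0.6980/0.04 = -17.4500
ω₂ (FR) = (vx + vy + k·ωz)/r = -0.0020/0.04 = -0.0500
ω₃ (RL) = (vx + vy − k·ωz)/r = 0.1020/0.04 = 2.5500
ω₄ (RR) = (vx − vy + k·ωz)/r = -0.8020/0.04 = -20.0500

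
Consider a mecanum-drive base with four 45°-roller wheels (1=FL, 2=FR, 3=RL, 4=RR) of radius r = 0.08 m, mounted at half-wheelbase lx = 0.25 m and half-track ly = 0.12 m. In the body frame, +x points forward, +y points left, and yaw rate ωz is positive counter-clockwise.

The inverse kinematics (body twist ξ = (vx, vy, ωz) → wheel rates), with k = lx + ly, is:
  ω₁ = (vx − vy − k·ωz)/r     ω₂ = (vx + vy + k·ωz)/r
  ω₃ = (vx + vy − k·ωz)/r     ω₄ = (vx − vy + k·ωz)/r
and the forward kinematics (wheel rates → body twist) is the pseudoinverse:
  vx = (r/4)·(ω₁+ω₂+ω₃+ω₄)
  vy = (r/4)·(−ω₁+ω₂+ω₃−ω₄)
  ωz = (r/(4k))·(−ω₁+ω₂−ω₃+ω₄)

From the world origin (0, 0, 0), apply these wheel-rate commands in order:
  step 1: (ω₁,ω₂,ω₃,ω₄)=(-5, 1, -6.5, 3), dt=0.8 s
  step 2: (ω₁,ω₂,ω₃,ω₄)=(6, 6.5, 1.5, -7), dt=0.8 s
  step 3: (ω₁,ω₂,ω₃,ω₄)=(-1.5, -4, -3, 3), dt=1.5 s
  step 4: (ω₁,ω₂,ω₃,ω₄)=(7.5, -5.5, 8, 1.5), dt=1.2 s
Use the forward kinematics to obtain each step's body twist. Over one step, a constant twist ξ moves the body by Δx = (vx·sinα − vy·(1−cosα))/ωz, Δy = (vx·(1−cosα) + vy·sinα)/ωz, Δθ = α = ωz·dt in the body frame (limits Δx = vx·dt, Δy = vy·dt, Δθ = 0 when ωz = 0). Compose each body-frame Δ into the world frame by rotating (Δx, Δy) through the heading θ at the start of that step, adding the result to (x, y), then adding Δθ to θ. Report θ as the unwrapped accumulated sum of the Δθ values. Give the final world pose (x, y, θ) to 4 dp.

(0.1581, -0.3645, -0.6568)

step 1: ξ=(vx,vy,ωz)=(-0.1500, -0.0700, 0.8378), dt=0.8 → body Δ=(-0.0931, -0.0906, 0.6703) → world pose (-0.0931, -0.0906, 0.6703)
step 2: ξ=(vx,vy,ωz)=(0.1400, 0.1800, -0.4324), dt=0.8 → body Δ=(0.1344, 0.1220, -0.3459) → world pose (-0.0635, 0.0885, 0.3243)
step 3: ξ=(vx,vy,ωz)=(-0.1100, -0.1700, 0.1892), dt=1.5 → body Δ=(-0.1269, -0.2748, 0.2838) → world pose (-0.0962, -0.2125, 0.6081)
step 4: ξ=(vx,vy,ωz)=(0.2300, -0.1300, -1.0541), dt=1.2 → body Δ=(0.1219, -0.2701, -1.2649) → world pose (0.1581, -0.3645, -0.6568)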